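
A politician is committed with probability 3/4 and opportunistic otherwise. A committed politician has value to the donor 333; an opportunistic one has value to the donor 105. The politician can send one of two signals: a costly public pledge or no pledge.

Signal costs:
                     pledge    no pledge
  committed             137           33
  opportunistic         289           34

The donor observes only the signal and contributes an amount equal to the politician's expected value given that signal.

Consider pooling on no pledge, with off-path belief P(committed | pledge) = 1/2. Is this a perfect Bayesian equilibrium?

Yes

At the pooled signal (no pledge) the donor holds the prior 3/4 and pays 3/4·333 + 1/4·105 = 276. Off-path (pledge) belief 1/2 gives 1/2·333 + 1/2·105 = 219.
Committed: no pledge gives 276 − 33 = 243; pledge gives 219 − 137 = 82. Stays. ✓
Opportunistic: no pledge gives 276 − 34 = 242; pledge gives 219 − 289 = -70. Stays. ✓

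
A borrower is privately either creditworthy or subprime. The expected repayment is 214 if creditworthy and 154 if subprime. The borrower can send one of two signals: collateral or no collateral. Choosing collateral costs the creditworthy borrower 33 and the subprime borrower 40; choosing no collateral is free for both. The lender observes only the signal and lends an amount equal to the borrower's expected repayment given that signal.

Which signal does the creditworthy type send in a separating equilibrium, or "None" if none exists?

Try creditworthy → collateral, subprime → no collateral:
  Under separation the lender infers type exactly: collateral → creditworthy (pays 214), no collateral → subprime (pays 154).
  Creditworthy: collateral gives 214 − 33 = 181; no collateral gives 154 − 0 = 154. No deviation. ✓
  Subprime: no collateral gives 154 − 0 = 154; collateral gives 214 − 40 = 174. Would deviate. ✗
Try creditworthy → no collateral, subprime → collateral:
  Under separation the lender infers type exactly: no collateral → creditworthy (pays 214), collateral → subprime (pays 154).
  Creditworthy: no collateral gives 214 − 0 = 214; collateral gives 154 − 33 = 121. No deviation. ✓
  Subprime: collateral gives 154 − 40 = 114; no collateral gives 214 − 0 = 214. Would deviate. ✗
Neither assignment is incentive-compatible.

None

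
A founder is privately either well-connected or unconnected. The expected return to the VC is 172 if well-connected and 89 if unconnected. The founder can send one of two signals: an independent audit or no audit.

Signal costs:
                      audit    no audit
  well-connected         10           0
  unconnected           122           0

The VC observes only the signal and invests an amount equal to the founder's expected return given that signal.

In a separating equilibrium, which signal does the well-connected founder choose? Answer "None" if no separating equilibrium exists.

audit

Try well-connected → audit, unconnected → no audit:
  Under separation the VC infers type exactly: audit → well-connected (pays 172), no audit → unconnected (pays 89).
  Well-connected: audit gives 172 − 10 = 162; no audit gives 89 − 0 = 89. No deviation. ✓
  Unconnected: no audit gives 89 − 0 = 89; audit gives 172 − 122 = 50. No deviation. ✓
Both hold — the well-connected type sends audit.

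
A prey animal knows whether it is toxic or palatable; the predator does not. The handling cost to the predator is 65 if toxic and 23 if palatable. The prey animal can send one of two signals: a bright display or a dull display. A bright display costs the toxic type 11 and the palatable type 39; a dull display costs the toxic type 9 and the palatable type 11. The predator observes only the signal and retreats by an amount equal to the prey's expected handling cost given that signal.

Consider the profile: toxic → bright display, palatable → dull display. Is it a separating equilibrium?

If types separate, bright display earns payment 65 and dull display earns 23.
Toxic: bright display gives 65 − 11 = 54; dull display gives 23 − 9 = 14. No deviation. ✓
Palatable: dull display gives 23 − 11 = 12; bright display gives 65 − 39 = 26. Would deviate. ✗

No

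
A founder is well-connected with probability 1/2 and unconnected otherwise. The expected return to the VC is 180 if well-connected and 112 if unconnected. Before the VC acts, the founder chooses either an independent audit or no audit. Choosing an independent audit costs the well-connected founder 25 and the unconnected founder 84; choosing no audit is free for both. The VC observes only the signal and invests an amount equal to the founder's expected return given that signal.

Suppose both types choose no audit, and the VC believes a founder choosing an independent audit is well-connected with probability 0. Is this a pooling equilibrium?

At the pooled signal (no audit) the VC holds the prior 1/2 and pays 1/2·180 + 1/2·112 = 146. Off-path (audit) belief 0 gives 0·180 + 1·112 = 112.
Well-connected: no audit gives 146 − 0 = 146; audit gives 112 − 25 = 87. Stays. ✓
Unconnected: no audit gives 146 − 0 = 146; audit gives 112 − 84 = 28. Stays. ✓

Yes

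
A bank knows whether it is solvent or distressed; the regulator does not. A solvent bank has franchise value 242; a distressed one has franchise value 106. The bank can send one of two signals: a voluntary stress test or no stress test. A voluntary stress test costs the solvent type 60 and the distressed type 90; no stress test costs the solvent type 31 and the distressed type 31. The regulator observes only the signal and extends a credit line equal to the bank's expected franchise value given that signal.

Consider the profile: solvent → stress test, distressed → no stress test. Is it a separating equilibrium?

Under separation the regulator infers type exactly: stress test → solvent (pays 242), no stress test → distressed (pays 106).
Solvent: stress test gives 242 − 60 = 182; no stress test gives 106 − 31 = 75. No deviation. ✓
Distressed: no stress test gives 106 − 31 = 75; stress test gives 242 − 90 = 152. Would deviate. ✗

No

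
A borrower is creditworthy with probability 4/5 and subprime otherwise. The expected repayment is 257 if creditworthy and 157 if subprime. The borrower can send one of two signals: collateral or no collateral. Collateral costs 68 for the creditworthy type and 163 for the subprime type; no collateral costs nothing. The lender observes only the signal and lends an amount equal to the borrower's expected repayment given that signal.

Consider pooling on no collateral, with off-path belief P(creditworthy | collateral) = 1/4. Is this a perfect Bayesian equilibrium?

On the equilibrium path (no collateral) the lender holds the prior 4/5 and pays 4/5·257 + 1/5·157 = 237. Off-path (collateral) belief 1/4 gives 1/4·257 + 3/4·157 = 182.
Creditworthy: no collateral gives 237 − 0 = 237; collateral gives 182 − 68 = 114. Stays. ✓
Subprime: no collateral gives 237 − 0 = 237; collateral gives 182 − 163 = 19. Stays. ✓
Beliefs are Bayes-consistent on-path and both types best-respond.

Yes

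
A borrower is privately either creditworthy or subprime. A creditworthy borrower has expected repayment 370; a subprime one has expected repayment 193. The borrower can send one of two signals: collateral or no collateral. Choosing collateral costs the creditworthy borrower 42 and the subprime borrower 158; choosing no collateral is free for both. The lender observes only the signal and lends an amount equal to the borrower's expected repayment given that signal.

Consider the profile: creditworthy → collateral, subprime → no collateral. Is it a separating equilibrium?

No

If types separate, collateral earns payment 370 and no collateral earns 193.
Creditworthy: collateral gives 370 − 42 = 328; no collateral gives 193 − 0 = 193. No deviation. ✓
Subprime: no collateral gives 193 − 0 = 193; collateral gives 370 − 158 = 212. Would deviate. ✗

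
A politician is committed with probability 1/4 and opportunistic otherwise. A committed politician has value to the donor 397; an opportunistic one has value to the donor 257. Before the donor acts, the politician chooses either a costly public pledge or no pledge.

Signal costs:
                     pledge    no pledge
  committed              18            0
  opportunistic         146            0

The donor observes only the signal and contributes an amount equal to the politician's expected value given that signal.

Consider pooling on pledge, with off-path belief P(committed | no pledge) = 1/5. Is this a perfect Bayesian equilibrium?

On the equilibrium path (pledge) the donor holds the prior 1/4 and pays 1/4·397 + 3/4·257 = 292. Off-path (no pledge) belief 1/5 gives 1/5·397 + 4/5·257 = 285.
Committed: pledge gives 292 − 18 = 274; no pledge gives 285 − 0 = 285. Deviates. ✗
Opportunistic: pledge gives 292 − 146 = 146; no pledge gives 285 − 0 = 285. Deviates. ✗

No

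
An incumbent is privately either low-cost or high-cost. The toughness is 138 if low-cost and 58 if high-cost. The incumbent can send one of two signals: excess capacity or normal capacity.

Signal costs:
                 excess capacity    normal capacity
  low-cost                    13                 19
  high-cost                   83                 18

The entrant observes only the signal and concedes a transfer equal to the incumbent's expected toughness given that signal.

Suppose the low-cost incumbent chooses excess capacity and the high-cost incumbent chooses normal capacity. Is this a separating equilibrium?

Under separation the entrant infers type exactly: excess capacity → low-cost (pays 138), normal capacity → high-cost (pays 58).
Low-cost: excess capacity gives 138 − 13 = 125; normal capacity gives 58 − 19 = 39. No deviation. ✓
High-cost: normal capacity gives 58 − 18 = 40; excess capacity gives 138 − 83 = 55. Would deviate. ✗

No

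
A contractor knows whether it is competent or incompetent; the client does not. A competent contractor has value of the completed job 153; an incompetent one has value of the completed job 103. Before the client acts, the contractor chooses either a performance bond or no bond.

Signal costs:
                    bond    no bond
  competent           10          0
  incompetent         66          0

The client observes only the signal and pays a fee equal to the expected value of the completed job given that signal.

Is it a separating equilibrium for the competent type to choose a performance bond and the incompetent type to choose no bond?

Yes

Under separation the client infers type exactly: bond → competent (pays 153), no bond → incompetent (pays 103).
Competent: bond gives 153 − 10 = 143; no bond gives 103 − 0 = 103. No deviation. ✓
Incompetent: no bond gives 103 − 0 = 103; bond gives 153 − 66 = 87. No deviation. ✓
Both incentive constraints hold.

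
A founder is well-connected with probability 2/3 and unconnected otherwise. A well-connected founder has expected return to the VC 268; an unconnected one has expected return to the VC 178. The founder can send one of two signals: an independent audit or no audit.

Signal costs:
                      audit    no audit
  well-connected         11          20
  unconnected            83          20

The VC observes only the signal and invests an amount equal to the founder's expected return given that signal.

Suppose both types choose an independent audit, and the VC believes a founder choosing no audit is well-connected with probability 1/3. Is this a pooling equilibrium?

On the equilibrium path (audit) the VC holds the prior 2/3 and pays 2/3·268 + 1/3·178 = 238. Off-path (no audit) belief 1/3 gives 1/3·268 + 2/3·178 = 208.
Well-connected: audit gives 238 − 11 = 227; no audit gives 208 − 20 = 188. Stays. ✓
Unconnected: audit gives 238 − 83 = 155; no audit gives 208 − 20 = 188. Deviates. ✗

No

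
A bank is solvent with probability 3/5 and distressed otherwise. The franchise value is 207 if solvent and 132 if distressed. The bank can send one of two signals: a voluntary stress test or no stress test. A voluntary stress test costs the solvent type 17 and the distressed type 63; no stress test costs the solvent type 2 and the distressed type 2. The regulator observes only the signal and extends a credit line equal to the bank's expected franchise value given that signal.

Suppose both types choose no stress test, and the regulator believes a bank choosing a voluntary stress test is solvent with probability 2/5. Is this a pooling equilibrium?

Yes

On the equilibrium path (no stress test) the regulator holds the prior 3/5 and pays 3/5·207 + 2/5·132 = 177. Off-path (stress test) belief 2/5 gives 2/5·207 + 3/5·132 = 162.
Solvent: no stress test gives 177 − 2 = 175; stress test gives 162 − 17 = 145. Stays. ✓
Distressed: no stress test gives 177 − 2 = 175; stress test gives 162 − 63 = 99. Stays. ✓
Beliefs are Bayes-consistent on-path and both types best-respond.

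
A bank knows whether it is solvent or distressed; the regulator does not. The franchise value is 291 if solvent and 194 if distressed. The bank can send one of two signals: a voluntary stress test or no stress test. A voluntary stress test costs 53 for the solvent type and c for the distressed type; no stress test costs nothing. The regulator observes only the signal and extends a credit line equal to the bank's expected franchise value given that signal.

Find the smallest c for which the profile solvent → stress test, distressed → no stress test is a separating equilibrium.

97

Under separation: stress test → solvent (pays 291); no stress test → distressed (pays 194).
Solvent: 291 − 53 = 238 ≥ 194 − 0 = 194. Holds regardless of c. ✓
Distressed: 194 − 0 ≥ 291 − c, so c ≥ 291 − 194 = 97.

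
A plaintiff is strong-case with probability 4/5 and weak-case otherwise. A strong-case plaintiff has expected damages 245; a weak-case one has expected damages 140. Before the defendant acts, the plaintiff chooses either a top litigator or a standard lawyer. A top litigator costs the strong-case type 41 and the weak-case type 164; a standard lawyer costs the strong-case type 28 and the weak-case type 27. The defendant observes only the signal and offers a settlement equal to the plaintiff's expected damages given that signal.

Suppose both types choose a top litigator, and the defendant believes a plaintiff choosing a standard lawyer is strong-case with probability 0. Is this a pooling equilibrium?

No

At the pooled signal (top litigator) the defendant holds the prior 4/5 and pays 4/5·245 + 1/5·140 = 224. Off-path (standard lawyer) belief 0 gives 0·245 + 1·140 = 140.
Strong-case: top litigator gives 224 − 41 = 183; standard lawyer gives 140 − 28 = 112. Stays. ✓
Weak-case: top litigator gives 224 − 164 = 60; standard lawyer gives 140 − 27 = 113. Deviates. ✗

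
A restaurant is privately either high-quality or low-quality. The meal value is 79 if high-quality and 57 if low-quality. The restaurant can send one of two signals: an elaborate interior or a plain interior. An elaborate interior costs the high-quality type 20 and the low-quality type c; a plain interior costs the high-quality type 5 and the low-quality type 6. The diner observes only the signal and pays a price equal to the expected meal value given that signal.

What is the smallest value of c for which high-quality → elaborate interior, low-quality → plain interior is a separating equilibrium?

28

Under separation: elaborate interior → high-quality (pays 79); plain interior → low-quality (pays 57).
High-quality: 79 − 20 = 59 ≥ 57 − 5 = 52. Holds regardless of c. ✓
Low-quality: 57 − 6 ≥ 79 − c, so c ≥ 79 − 51 = 28.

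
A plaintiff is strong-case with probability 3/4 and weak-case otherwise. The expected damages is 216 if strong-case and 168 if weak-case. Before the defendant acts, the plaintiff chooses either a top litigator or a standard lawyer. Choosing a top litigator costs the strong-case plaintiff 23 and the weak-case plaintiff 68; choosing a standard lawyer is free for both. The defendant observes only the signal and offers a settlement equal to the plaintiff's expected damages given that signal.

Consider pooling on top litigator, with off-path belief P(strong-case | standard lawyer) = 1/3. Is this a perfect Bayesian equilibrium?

At the pooled signal (top litigator) the defendant holds the prior 3/4 and pays 3/4·216 + 1/4·168 = 204. Off-path (standard lawyer) belief 1/3 gives 1/3·216 + 2/3·168 = 184.
Strong-case: top litigator gives 204 − 23 = 181; standard lawyer gives 184 − 0 = 184. Deviates. ✗
Weak-case: top litigator gives 204 − 68 = 136; standard lawyer gives 184 − 0 = 184. Deviates. ✗

No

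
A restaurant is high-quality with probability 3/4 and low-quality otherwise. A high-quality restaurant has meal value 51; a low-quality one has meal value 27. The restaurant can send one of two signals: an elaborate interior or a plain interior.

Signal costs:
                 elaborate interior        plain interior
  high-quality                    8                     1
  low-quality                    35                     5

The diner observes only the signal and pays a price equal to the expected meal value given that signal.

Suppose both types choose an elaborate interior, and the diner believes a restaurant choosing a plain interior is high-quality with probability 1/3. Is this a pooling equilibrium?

On the equilibrium path (elaborate interior) the diner holds the prior 3/4 and pays 3/4·51 + 1/4·27 = 45. Off-path (plain interior) belief 1/3 gives 1/3·51 + 2/3·27 = 35.
High-quality: elaborate interior gives 45 − 8 = 37; plain interior gives 35 − 1 = 34. Stays. ✓
Low-quality: elaborate interior gives 45 − 35 = 10; plain interior gives 35 − 5 = 30. Deviates. ✗

No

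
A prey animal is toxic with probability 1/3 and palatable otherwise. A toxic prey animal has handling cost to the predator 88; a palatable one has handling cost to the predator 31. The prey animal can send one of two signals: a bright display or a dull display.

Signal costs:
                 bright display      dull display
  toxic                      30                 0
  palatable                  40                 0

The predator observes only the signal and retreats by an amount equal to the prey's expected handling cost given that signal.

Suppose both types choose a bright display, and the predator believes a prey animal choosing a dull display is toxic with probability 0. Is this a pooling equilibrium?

At the pooled signal (bright display) the predator holds the prior 1/3 and pays 1/3·88 + 2/3·31 = 50. Off-path (dull display) belief 0 gives 0·88 + 1·31 = 31.
Toxic: bright display gives 50 − 30 = 20; dull display gives 31 − 0 = 31. Deviates. ✗
Palatable: bright display gives 50 − 40 = 10; dull display gives 31 − 0 = 31. Deviates. ✗

No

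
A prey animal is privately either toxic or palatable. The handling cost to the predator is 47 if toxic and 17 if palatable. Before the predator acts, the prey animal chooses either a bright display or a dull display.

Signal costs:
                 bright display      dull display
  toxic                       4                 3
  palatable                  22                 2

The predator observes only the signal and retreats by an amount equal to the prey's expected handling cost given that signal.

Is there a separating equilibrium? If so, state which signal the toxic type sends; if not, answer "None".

None

Try toxic → bright display, palatable → dull display:
  If types separate, bright display earns payment 47 and dull display earns 17.
  Toxic: bright display gives 47 − 4 = 43; dull display gives 17 − 3 = 14. No deviation. ✓
  Palatable: dull display gives 17 − 2 = 15; bright display gives 47 − 22 = 25. Would deviate. ✗
Try toxic → dull display, palatable → bright display:
  If types separate, dull display earns payment 47 and bright display earns 17.
  Toxic: dull display gives 47 − 3 = 44; bright display gives 17 − 4 = 13. No deviation. ✓
  Palatable: bright display gives 17 − 22 = -5; dull display gives 47 − 2 = 45. Would deviate. ✗
Neither assignment is incentive-compatible.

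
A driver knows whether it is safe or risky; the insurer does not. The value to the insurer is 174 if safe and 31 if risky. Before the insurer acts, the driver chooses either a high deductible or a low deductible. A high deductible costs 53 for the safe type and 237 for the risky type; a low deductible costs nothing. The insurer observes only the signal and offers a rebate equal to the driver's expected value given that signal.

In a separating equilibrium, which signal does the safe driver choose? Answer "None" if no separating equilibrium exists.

Try safe → high deductible, risky → low deductible:
  If types separate, high deductible earns payment 174 and low deductible earns 31.
  Safe: high deductible gives 174 − 53 = 121; low deductible gives 31 − 0 = 31. No deviation. ✓
  Risky: low deductible gives 31 − 0 = 31; high deductible gives 174 − 237 = -63. No deviation. ✓
Both hold — the safe type sends high deductible.

high deductible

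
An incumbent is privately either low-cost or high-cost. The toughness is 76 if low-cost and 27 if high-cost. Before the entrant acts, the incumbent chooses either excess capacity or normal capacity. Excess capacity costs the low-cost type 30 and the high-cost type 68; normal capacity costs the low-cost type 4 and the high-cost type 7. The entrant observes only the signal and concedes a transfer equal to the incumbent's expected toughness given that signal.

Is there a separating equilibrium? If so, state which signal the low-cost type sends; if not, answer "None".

Try low-cost → excess capacity, high-cost → normal capacity:
  Under separation the entrant infers type exactly: excess capacity → low-cost (pays 76), normal capacity → high-cost (pays 27).
  Low-cost: excess capacity gives 76 − 30 = 46; normal capacity gives 27 − 4 = 23. No deviation. ✓
  High-cost: normal capacity gives 27 − 7 = 20; excess capacity gives 76 − 68 = 8. No deviation. ✓
Both hold — the low-cost type sends excess capacity.

excess capacity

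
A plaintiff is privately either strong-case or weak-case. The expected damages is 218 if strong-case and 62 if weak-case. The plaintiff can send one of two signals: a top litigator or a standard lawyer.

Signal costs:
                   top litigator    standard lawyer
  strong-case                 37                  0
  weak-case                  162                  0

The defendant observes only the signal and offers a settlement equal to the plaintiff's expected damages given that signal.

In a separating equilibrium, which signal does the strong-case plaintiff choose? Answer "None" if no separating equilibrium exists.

top litigator

Try strong-case → top litigator, weak-case → standard lawyer:
  Under separation the defendant infers type exactly: top litigator → strong-case (pays 218), standard lawyer → weak-case (pays 62).
  Strong-case: top litigator gives 218 − 37 = 181; standard lawyer gives 62 − 0 = 62. No deviation. ✓
  Weak-case: standard lawyer gives 62 − 0 = 62; top litigator gives 218 − 162 = 56. No deviation. ✓
Both hold — the strong-case type sends top litigator.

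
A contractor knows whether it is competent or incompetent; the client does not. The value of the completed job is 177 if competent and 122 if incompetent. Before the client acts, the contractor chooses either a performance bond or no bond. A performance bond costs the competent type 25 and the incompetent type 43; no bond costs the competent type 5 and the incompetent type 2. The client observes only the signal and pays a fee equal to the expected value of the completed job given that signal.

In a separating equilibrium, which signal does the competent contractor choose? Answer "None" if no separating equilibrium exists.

Try competent → bond, incompetent → no bond:
  If types separate, bond earns payment 177 and no bond earns 122.
  Competent: bond gives 177 − 25 = 152; no bond gives 122 − 5 = 117. No deviation. ✓
  Incompetent: no bond gives 122 − 2 = 120; bond gives 177 − 43 = 134. Would deviate. ✗
Try competent → no bond, incompetent → bond:
  If types separate, no bond earns payment 177 and bond earns 122.
  Competent: no bond gives 177 − 5 = 172; bond gives 122 − 25 = 97. No deviation. ✓
  Incompetent: bond gives 122 − 43 = 79; no bond gives 177 − 2 = 175. Would deviate. ✗
Neither assignment is incentive-compatible.

None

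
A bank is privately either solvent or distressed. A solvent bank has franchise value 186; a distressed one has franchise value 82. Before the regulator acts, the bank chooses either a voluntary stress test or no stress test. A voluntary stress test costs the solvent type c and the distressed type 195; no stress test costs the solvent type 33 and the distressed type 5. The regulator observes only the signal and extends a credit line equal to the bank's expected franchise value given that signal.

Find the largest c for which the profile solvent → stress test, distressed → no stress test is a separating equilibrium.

Under separation: stress test → solvent (pays 186); no stress test → distressed (pays 82).
Distressed: 82 − 5 = 77 ≥ 186 − 195 = -9. Holds regardless of c. ✓
Solvent: 186 − c ≥ 82 − 33, so c ≤ 186 − 49 = 137.

137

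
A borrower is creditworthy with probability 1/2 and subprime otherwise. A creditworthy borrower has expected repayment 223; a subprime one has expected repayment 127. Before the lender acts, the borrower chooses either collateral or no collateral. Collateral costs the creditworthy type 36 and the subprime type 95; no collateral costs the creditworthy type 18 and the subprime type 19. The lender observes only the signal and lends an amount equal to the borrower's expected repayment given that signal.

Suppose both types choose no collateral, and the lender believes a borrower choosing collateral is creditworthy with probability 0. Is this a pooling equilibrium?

At the pooled signal (no collateral) the lender holds the prior 1/2 and pays 1/2·223 + 1/2·127 = 175. Off-path (collateral) belief 0 gives 0·223 + 1·127 = 127.
Creditworthy: no collateral gives 175 − 18 = 157; collateral gives 127 − 36 = 91. Stays. ✓
Subprime: no collateral gives 175 − 19 = 156; collateral gives 127 − 95 = 32. Stays. ✓

Yes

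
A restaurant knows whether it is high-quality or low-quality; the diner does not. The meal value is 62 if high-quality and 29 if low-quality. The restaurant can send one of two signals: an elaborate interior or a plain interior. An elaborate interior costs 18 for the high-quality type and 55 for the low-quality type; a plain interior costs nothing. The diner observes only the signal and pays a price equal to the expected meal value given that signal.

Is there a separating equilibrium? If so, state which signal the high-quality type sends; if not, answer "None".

elaborate interior

Try high-quality → elaborate interior, low-quality → plain interior:
  Under separation the diner infers type exactly: elaborate interior → high-quality (pays 62), plain interior → low-quality (pays 29).
  High-quality: elaborate interior gives 62 − 18 = 44; plain interior gives 29 − 0 = 29. No deviation. ✓
  Low-quality: plain interior gives 29 − 0 = 29; elaborate interior gives 62 − 55 = 7. No deviation. ✓
Both hold — the high-quality type sends elaborate interior.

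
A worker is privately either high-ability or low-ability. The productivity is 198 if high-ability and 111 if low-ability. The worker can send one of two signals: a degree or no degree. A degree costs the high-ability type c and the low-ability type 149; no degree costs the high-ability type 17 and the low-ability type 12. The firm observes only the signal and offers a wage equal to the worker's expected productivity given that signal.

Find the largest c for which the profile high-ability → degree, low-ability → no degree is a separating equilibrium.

104

Under separation: degree → high-ability (pays 198); no degree → low-ability (pays 111).
Low-ability: 111 − 12 = 99 ≥ 198 − 149 = 49. Holds regardless of c. ✓
High-ability: 198 − c ≥ 111 − 17, so c ≤ 198 − 94 = 104.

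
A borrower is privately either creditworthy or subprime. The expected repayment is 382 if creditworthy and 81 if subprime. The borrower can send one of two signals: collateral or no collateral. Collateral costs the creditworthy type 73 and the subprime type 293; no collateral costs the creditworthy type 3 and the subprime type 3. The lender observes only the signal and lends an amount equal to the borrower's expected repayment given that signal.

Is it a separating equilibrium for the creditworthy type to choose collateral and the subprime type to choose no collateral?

Under separation the lender infers type exactly: collateral → creditworthy (pays 382), no collateral → subprime (pays 81).
Creditworthy: collateral gives 382 − 73 = 309; no collateral gives 81 − 3 = 78. No deviation. ✓
Subprime: no collateral gives 81 − 3 = 78; collateral gives 382 − 293 = 89. Would deviate. ✗

No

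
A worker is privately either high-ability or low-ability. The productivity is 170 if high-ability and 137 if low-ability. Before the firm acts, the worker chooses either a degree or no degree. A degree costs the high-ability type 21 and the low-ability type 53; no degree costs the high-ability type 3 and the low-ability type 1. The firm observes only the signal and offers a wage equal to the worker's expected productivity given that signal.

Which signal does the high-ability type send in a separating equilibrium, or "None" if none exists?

degree

Try high-ability → degree, low-ability → no degree:
  Under separation the firm infers type exactly: degree → high-ability (pays 170), no degree → low-ability (pays 137).
  High-ability: degree gives 170 − 21 = 149; no degree gives 137 − 3 = 134. No deviation. ✓
  Low-ability: no degree gives 137 − 1 = 136; degree gives 170 − 53 = 117. No deviation. ✓
Both hold — the high-ability type sends degree.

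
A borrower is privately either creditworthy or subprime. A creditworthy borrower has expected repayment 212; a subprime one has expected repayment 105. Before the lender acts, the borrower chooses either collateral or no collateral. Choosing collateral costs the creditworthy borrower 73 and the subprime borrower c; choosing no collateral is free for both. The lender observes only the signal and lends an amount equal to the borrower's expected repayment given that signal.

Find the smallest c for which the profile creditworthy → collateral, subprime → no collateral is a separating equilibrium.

107

Under separation: collateral → creditworthy (pays 212); no collateral → subprime (pays 105).
Creditworthy: 212 − 73 = 139 ≥ 105 − 0 = 105. Holds regardless of c. ✓
Subprime: 105 − 0 ≥ 212 − c, so c ≥ 212 − 105 = 107.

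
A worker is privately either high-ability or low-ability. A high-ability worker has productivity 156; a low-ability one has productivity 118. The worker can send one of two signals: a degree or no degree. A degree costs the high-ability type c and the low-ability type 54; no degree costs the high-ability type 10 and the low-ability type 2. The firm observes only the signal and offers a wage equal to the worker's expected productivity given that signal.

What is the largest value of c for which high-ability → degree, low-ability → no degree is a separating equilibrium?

48

Under separation: degree → high-ability (pays 156); no degree → low-ability (pays 118).
Low-ability: 118 − 2 = 116 ≥ 156 − 54 = 102. Holds regardless of c. ✓
High-ability: 156 − c ≥ 118 − 10, so c ≤ 156 − 108 = 48.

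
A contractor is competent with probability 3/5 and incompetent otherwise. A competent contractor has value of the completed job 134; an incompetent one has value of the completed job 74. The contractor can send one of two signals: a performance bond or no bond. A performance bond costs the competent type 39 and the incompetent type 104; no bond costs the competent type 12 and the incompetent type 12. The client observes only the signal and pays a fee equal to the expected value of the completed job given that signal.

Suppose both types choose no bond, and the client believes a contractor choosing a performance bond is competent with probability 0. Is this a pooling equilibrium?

Yes

At the pooled signal (no bond) the client holds the prior 3/5 and pays 3/5·134 + 2/5·74 = 110. Off-path (bond) belief 0 gives 0·134 + 1·74 = 74.
Competent: no bond gives 110 − 12 = 98; bond gives 74 − 39 = 35. Stays. ✓
Incompetent: no bond gives 110 − 12 = 98; bond gives 74 − 104 = -30. Stays. ✓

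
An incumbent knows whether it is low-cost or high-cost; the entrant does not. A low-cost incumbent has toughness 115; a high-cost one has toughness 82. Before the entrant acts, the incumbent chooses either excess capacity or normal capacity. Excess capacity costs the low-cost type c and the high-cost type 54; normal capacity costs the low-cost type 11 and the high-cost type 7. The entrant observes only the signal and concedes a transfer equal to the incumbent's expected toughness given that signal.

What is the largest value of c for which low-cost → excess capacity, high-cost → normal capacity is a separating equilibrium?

44

Under separation: excess capacity → low-cost (pays 115); normal capacity → high-cost (pays 82).
High-cost: 82 − 7 = 75 ≥ 115 − 54 = 61. Holds regardless of c. ✓
Low-cost: 115 − c ≥ 82 − 11, so c ≤ 115 − 71 = 44.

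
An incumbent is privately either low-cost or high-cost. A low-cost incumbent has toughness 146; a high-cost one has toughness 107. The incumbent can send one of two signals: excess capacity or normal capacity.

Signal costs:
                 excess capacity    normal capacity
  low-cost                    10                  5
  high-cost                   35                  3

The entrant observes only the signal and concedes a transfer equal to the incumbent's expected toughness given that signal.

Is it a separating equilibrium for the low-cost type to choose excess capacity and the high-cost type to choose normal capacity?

Under separation the entrant infers type exactly: excess capacity → low-cost (pays 146), normal capacity → high-cost (pays 107).
Low-cost: excess capacity gives 146 − 10 = 136; normal capacity gives 107 − 5 = 102. No deviation. ✓
High-cost: normal capacity gives 107 − 3 = 104; excess capacity gives 146 − 35 = 111. Would deviate. ✗

No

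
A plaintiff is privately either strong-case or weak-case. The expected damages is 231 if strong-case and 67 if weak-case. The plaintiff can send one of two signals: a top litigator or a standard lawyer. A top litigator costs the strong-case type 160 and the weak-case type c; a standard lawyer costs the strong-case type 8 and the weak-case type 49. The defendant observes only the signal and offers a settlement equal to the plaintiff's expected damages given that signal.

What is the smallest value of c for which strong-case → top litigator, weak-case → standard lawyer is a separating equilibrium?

213

Under separation: top litigator → strong-case (pays 231); standard lawyer → weak-case (pays 67).
Strong-case: 231 − 160 = 71 ≥ 67 − 8 = 59. Holds regardless of c. ✓
Weak-case: 67 − 49 ≥ 231 − c, so c ≥ 231 − 18 = 213.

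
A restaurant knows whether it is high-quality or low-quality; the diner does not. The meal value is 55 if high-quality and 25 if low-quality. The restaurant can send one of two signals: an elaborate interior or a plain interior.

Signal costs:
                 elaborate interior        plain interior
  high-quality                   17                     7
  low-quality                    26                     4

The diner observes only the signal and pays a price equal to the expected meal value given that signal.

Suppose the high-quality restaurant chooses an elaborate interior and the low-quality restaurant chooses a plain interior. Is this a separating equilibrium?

No

Under separation the diner infers type exactly: elaborate interior → high-quality (pays 55), plain interior → low-quality (pays 25).
High-quality: elaborate interior gives 55 − 17 = 38; plain interior gives 25 − 7 = 18. No deviation. ✓
Low-quality: plain interior gives 25 − 4 = 21; elaborate interior gives 55 − 26 = 29. Would deviate. ✗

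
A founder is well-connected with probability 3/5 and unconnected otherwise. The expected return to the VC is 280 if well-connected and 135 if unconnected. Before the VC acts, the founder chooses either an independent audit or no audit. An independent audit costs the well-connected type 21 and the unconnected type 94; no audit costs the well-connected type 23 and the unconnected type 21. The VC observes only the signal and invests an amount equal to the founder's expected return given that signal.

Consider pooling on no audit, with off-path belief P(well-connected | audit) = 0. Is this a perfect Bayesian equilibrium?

At the pooled signal (no audit) the VC holds the prior 3/5 and pays 3/5·280 + 2/5·135 = 222. Off-path (audit) belief 0 gives 0·280 + 1·135 = 135.
Well-connected: no audit gives 222 − 23 = 199; audit gives 135 − 21 = 114. Stays. ✓
Unconnected: no audit gives 222 − 21 = 201; audit gives 135 − 94 = 41. Stays. ✓

Yes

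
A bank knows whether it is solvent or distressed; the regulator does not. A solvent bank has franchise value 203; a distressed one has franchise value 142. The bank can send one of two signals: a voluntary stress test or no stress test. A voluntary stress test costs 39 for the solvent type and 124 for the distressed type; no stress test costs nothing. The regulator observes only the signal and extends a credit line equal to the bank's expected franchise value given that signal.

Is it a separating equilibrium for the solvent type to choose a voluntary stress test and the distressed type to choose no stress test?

If types separate, stress test earns payment 203 and no stress test earns 142.
Solvent: stress test gives 203 − 39 = 164; no stress test gives 142 − 0 = 142. No deviation. ✓
Distressed: no stress test gives 142 − 0 = 142; stress test gives 203 − 124 = 79. No deviation. ✓
Neither type gains from mimicking the other.

Yes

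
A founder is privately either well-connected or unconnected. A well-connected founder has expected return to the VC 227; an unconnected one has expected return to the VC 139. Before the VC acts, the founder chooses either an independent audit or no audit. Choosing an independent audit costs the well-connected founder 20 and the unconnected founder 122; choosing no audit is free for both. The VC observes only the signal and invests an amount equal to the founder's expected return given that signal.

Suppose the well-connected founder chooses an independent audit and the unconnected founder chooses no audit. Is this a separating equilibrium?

Yes

If types separate, audit earns payment 227 and no audit earns 139.
Well-connected: audit gives 227 − 20 = 207; no audit gives 139 − 0 = 139. No deviation. ✓
Unconnected: no audit gives 139 − 0 = 139; audit gives 227 − 122 = 105. No deviation. ✓
Both incentive constraints hold.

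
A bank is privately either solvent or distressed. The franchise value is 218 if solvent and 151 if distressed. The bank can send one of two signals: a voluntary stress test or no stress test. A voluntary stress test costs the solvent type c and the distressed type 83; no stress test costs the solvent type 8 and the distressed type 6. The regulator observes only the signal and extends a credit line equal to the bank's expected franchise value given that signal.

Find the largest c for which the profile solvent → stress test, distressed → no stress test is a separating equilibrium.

Under separation: stress test → solvent (pays 218); no stress test → distressed (pays 151).
Distressed: 151 − 6 = 145 ≥ 218 − 83 = 135. Holds regardless of c. ✓
Solvent: 218 − c ≥ 151 − 8, so c ≤ 218 − 143 = 75.

75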